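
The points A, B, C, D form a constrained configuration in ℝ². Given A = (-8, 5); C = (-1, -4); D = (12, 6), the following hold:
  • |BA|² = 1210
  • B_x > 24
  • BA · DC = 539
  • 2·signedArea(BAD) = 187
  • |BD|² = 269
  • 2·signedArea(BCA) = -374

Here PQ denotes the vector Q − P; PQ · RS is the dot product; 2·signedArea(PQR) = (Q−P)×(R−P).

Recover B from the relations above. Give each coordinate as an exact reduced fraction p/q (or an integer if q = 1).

1. B_x = 25  [2·signedArea(BAD) = 187 ∩ BA · DC = 539]
2. B_y = 16  [2·signedArea(BAD) = 187 ∩ BA · DC = 539]
   → B = (25, 16)

B = (25, 16)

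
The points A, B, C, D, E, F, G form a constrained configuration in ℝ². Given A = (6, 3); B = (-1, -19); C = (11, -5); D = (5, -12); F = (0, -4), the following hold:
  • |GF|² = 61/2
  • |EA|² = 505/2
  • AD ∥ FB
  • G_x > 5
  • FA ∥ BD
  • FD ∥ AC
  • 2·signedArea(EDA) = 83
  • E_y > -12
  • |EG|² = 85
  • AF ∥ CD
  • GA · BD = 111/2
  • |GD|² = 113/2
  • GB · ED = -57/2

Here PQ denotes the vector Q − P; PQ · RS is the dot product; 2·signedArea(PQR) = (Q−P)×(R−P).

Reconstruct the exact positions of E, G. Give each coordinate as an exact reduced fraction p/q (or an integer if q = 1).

1. G_x = 11/2  [line -6·x + -7·y + 3/2 = 0 ∩ |GF|² = 61/2]
2. G_y = -9/2  [line -6·x + -7·y + 3/2 = 0 ∩ |GF|² = 61/2]
   → G = (11/2, -9/2)
3. E_x = -1/2  [2·signedArea(EDA) = 83 ∩ GB · ED = -57/2]
4. E_y = -23/2  [2·signedArea(EDA) = 83 ∩ GB · ED = -57/2]
   → E = (-1/2, -23/2)

E = (-1/2, -23/2)
G = (11/2, -9/2)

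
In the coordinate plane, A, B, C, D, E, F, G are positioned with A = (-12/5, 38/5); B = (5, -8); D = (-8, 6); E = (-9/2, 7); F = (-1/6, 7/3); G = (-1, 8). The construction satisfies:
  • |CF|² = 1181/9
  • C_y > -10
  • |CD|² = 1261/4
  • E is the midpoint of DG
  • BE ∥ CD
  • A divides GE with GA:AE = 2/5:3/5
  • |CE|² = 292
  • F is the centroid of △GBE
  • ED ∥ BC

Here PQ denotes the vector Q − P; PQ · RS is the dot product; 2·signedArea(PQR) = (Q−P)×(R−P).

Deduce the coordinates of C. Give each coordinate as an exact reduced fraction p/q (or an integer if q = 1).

1. C_x = 3/2  [BE ∥ CD ∩ ED ∥ BC]
2. C_y = -9  [BE ∥ CD ∩ ED ∥ BC]
   → C = (3/2, -9)

C = (3/2, -9)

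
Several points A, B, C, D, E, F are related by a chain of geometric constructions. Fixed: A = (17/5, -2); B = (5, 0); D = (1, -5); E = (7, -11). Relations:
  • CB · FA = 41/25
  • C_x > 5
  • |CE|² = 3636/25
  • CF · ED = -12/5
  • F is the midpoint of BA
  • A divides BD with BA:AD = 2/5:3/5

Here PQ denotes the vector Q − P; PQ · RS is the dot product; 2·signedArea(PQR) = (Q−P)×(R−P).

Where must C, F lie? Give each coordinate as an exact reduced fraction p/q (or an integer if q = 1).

C = (29/5, 1)
F = (21/5, -1)

1. F_x = 21/5  [F is the midpoint of BA]
2. F_y = -1  [F is the midpoint of BA]
   → F = (21/5, -1)
3. C_x = 29/5  [CB · FA = 41/25 ∩ CF · ED = -12/5]
4. C_y = 1  [CB · FA = 41/25 ∩ CF · ED = -12/5]
   → C = (29/5, 1)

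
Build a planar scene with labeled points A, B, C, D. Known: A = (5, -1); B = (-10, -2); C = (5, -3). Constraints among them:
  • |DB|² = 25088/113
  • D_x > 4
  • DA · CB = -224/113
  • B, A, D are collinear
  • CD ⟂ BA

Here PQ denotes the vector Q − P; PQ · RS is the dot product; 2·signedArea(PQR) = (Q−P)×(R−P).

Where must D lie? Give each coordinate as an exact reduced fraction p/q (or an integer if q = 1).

D = (550/113, -114/113)

1. D_x = 550/113  [B, A, D are collinear ∩ CD ⟂ BA]
2. D_y = -114/113  [B, A, D are collinear ∩ CD ⟂ BA]
   → D = (550/113, -114/113)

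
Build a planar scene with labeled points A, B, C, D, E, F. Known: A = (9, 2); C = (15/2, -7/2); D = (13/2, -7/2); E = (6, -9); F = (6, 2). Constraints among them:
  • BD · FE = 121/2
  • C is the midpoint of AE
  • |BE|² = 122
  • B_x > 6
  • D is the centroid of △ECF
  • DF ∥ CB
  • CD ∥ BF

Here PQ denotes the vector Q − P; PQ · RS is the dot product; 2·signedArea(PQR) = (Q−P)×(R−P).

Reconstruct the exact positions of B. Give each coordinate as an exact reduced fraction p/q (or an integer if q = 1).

B = (7, 2)

1. B_x = 7  [CD ∥ BF ∩ DF ∥ CB]
2. B_y = 2  [CD ∥ BF ∩ DF ∥ CB]
   → B = (7, 2)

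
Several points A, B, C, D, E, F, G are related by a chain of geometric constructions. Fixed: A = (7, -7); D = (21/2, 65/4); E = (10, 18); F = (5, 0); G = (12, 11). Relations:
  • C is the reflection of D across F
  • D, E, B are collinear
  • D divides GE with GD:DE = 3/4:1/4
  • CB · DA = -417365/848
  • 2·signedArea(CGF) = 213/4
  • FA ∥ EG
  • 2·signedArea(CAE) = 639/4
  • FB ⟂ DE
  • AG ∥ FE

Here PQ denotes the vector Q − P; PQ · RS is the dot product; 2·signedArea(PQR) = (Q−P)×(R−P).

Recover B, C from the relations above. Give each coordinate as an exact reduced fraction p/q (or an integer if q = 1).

1. B_x = 762/53  [D, E, B are collinear ∩ FB ⟂ DE]
2. B_y = 142/53  [D, E, B are collinear ∩ FB ⟂ DE]
   → B = (762/53, 142/53)
3. C_x = -1/2  [C is the reflection of D across F]
4. C_y = -65/4  [C is the reflection of D across F]
   → C = (-1/2, -65/4)

B = (762/53, 142/53)
C = (-1/2, -65/4)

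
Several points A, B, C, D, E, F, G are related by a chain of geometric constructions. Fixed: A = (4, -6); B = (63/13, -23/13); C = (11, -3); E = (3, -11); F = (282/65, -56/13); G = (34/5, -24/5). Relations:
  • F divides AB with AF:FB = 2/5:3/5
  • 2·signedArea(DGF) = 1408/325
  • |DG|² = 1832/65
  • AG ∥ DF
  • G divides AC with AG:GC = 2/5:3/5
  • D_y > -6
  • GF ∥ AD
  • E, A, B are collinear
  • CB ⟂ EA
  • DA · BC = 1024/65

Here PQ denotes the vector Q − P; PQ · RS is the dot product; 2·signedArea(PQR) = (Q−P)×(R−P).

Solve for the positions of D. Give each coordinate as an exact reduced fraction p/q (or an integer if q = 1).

1. D_x = 20/13  [AG ∥ DF ∩ GF ∥ AD]
2. D_y = -358/65  [AG ∥ DF ∩ GF ∥ AD]
   → D = (20/13, -358/65)

D = (20/13, -358/65)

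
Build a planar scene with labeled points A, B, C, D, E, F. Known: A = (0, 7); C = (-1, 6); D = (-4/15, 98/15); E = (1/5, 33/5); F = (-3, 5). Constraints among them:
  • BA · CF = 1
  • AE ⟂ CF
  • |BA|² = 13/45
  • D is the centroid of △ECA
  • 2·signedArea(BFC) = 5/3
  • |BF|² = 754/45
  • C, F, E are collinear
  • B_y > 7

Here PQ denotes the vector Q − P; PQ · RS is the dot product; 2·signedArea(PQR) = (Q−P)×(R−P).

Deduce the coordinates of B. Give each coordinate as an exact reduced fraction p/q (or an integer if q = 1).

B = (4/15, 112/15)

1. B_x = 4/15  [BA · CF = 1 ∩ 2·signedArea(BFC) = 5/3]
2. B_y = 112/15  [BA · CF = 1 ∩ 2·signedArea(BFC) = 5/3]
   → B = (4/15, 112/15)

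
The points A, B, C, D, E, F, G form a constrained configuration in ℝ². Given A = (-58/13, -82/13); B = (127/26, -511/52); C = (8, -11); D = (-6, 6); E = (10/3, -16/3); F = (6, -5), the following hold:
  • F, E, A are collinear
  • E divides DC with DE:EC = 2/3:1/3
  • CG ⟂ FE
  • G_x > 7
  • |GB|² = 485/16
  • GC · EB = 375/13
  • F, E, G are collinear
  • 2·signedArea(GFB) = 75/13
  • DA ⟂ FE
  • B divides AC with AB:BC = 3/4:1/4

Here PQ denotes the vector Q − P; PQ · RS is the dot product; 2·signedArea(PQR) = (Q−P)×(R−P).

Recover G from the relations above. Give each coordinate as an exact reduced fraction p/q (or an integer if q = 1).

1. G_x = 94/13  [F, E, G are collinear ∩ CG ⟂ FE]
2. G_y = -63/13  [F, E, G are collinear ∩ CG ⟂ FE]
   → G = (94/13, -63/13)

G = (94/13, -63/13)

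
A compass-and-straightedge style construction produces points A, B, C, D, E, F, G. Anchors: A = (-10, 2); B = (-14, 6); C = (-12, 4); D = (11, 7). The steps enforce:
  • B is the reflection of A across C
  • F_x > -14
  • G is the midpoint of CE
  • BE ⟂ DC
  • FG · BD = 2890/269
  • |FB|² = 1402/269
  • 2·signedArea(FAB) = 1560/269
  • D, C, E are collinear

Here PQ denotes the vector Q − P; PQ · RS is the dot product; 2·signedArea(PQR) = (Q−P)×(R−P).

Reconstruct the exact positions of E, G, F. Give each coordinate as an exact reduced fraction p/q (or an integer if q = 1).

E = (-3688/269, 1016/269)
F = (-3573/269, 1031/269)
G = (-3458/269, 1046/269)

1. E_x = -3688/269  [D, C, E are collinear ∩ BE ⟂ DC]
2. E_y = 1016/269  [D, C, E are collinear ∩ BE ⟂ DC]
   → E = (-3688/269, 1016/269)
3. G_x = -3458/269  [G is the midpoint of CE]
4. G_y = 1046/269  [G is the midpoint of CE]
   → G = (-3458/269, 1046/269)
5. F_x = -3573/269  [2·signedArea(FAB) = 1560/269 ∩ FG · BD = 2890/269]
6. F_y = 1031/269  [2·signedArea(FAB) = 1560/269 ∩ FG · BD = 2890/269]
   → F = (-3573/269, 1031/269)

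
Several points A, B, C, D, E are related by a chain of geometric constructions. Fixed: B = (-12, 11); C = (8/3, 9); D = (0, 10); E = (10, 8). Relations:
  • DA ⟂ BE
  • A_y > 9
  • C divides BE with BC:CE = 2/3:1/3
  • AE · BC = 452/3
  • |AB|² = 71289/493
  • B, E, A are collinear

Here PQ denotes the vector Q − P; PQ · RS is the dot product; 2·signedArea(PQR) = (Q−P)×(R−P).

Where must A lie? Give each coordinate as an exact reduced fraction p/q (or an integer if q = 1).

1. A_x = -42/493  [B, E, A are collinear ∩ DA ⟂ BE]
2. A_y = 4622/493  [B, E, A are collinear ∩ DA ⟂ BE]
   → A = (-42/493, 4622/493)

A = (-42/493, 4622/493)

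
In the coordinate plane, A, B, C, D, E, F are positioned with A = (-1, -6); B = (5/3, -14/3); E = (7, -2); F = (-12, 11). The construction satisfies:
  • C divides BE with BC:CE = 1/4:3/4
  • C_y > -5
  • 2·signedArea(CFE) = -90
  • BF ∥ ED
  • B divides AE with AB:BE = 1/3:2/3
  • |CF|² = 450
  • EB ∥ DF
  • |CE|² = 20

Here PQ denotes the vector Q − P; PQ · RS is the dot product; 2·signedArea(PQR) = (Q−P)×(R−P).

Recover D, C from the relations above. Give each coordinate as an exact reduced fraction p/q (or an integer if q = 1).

C = (3, -4)
D = (-20/3, 41/3)

1. D_x = -20/3  [EB ∥ DF ∩ BF ∥ ED]
2. D_y = 41/3  [EB ∥ DF ∩ BF ∥ ED]
   → D = (-20/3, 41/3)
3. C_x = 3  [C divides BE with BC:CE = 1/4:3/4]
4. C_y = -4  [C divides BE with BC:CE = 1/4:3/4]
   → C = (3, -4)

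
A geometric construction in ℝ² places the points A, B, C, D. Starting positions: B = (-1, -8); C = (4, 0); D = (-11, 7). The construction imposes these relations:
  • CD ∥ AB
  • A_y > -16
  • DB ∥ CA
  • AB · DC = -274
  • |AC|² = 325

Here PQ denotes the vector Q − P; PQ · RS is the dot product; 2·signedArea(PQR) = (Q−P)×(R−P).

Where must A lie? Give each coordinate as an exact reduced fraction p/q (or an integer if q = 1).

1. A_x = 14  [CD ∥ AB ∩ DB ∥ CA]
2. A_y = -15  [CD ∥ AB ∩ DB ∥ CA]
   → A = (14, -15)

A = (14, -15)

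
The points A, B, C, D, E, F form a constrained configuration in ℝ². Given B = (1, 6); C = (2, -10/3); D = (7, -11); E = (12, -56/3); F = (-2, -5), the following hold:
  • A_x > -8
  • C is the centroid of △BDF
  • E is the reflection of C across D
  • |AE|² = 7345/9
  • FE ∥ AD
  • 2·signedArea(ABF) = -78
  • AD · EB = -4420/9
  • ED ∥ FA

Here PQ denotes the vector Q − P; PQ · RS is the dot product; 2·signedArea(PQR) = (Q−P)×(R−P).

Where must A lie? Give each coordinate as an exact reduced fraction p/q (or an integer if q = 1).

1. A_x = -7  [FE ∥ AD ∩ ED ∥ FA]
2. A_y = 8/3  [FE ∥ AD ∩ ED ∥ FA]
   → A = (-7, 8/3)

A = (-7, 8/3)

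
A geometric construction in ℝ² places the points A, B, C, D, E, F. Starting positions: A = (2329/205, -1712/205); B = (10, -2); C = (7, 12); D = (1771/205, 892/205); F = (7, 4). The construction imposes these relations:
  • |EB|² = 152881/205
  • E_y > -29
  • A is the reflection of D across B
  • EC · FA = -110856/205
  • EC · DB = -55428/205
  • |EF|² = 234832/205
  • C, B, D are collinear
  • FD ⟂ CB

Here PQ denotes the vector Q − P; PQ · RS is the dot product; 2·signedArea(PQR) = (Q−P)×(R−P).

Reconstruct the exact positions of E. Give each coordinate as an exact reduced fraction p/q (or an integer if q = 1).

1. E_x = 3223/205  [EC · DB = -55428/205 ∩ EC · FA = -110856/205]
2. E_y = -5884/205  [EC · DB = -55428/205 ∩ EC · FA = -110856/205]
   → E = (3223/205, -5884/205)

E = (3223/205, -5884/205)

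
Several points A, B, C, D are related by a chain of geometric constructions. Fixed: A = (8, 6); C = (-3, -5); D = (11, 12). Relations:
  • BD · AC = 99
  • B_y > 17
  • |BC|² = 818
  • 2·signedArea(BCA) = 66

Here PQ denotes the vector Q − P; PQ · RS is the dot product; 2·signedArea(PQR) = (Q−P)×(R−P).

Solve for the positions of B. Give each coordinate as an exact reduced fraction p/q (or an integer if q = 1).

1. B_x = 14  [2·signedArea(BCA) = 66 ∩ BD · AC = 99]
2. B_y = 18  [2·signedArea(BCA) = 66 ∩ BD · AC = 99]
   → B = (14, 18)

B = (14, 18)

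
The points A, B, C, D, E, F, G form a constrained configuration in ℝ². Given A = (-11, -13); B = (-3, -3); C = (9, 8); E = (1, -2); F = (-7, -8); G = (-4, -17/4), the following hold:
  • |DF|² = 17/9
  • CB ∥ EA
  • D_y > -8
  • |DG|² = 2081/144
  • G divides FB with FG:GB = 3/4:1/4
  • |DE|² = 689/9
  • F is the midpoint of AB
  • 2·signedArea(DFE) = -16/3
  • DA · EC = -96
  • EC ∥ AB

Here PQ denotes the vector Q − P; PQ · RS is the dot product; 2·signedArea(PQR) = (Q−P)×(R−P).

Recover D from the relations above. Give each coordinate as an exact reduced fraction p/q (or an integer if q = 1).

D = (-17/3, -23/3)

1. D_x = -17/3  [2·signedArea(DFE) = -16/3 ∩ DA · EC = -96]
2. D_y = -23/3  [2·signedArea(DFE) = -16/3 ∩ DA · EC = -96]
   → D = (-17/3, -23/3)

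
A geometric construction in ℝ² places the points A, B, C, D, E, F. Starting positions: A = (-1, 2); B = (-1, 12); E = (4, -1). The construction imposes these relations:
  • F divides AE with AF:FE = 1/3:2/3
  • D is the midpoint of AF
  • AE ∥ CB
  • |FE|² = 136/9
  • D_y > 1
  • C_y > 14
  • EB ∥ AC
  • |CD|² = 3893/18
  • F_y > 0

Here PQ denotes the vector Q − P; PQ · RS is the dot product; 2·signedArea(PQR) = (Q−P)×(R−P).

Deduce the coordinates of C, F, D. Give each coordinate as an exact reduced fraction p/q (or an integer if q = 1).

1. C_x = -6  [AE ∥ CB ∩ EB ∥ AC]
2. C_y = 15  [AE ∥ CB ∩ EB ∥ AC]
   → C = (-6, 15)
3. F_x = 2/3  [F divides AE with AF:FE = 1/3:2/3]
4. F_y = 1  [F divides AE with AF:FE = 1/3:2/3]
   → F = (2/3, 1)
5. D_x = -1/6  [D is the midpoint of AF]
6. D_y = 3/2  [D is the midpoint of AF]
   → D = (-1/6, 3/2)

C = (-6, 15)
D = (-1/6, 3/2)
F = (2/3, 1)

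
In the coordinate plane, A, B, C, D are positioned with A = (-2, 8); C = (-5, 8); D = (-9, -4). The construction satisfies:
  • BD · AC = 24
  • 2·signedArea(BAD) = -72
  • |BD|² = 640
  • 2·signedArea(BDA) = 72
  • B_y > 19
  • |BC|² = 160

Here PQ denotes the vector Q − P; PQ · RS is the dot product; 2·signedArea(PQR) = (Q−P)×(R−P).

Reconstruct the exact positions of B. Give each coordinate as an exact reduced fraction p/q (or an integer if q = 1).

B = (-1, 20)

1. B_x = -1  [2·signedArea(BDA) = 72 ∩ BD · AC = 24]
2. B_y = 20  [2·signedArea(BDA) = 72 ∩ BD · AC = 24]
   → B = (-1, 20)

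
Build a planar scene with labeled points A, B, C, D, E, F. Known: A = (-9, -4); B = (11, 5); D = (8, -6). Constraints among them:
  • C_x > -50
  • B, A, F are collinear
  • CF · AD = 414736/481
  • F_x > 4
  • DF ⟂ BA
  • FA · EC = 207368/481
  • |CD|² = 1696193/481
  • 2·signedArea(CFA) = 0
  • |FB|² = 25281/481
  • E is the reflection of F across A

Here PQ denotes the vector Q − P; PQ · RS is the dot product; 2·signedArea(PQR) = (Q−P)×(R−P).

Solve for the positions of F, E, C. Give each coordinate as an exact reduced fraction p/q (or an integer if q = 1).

C = (-23649/481, -10618/481)
E = (-10769/481, -4822/481)
F = (2111/481, 974/481)

1. F_x = 2111/481  [B, A, F are collinear ∩ DF ⟂ BA]
2. F_y = 974/481  [B, A, F are collinear ∩ DF ⟂ BA]
   → F = (2111/481, 974/481)
3. E_x = -10769/481  [E is the reflection of F across A]
4. E_y = -4822/481  [E is the reflection of F across A]
   → E = (-10769/481, -4822/481)
5. C_x = -23649/481  [2·signedArea(CFA) = 0 ∩ CF · AD = 414736/481]
6. C_y = -10618/481  [2·signedArea(CFA) = 0 ∩ CF · AD = 414736/481]
   → C = (-23649/481, -10618/481)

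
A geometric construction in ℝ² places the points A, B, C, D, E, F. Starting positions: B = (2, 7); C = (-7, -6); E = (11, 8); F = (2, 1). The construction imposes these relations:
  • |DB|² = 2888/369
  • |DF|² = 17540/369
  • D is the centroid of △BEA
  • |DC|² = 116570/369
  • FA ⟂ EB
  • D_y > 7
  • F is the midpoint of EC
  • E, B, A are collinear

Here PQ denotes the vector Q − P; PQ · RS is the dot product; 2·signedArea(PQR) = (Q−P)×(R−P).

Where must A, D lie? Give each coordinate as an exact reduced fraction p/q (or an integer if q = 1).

A = (55/41, 284/41)
D = (196/41, 899/123)

1. A_x = 55/41  [E, B, A are collinear ∩ FA ⟂ EB]
2. A_y = 284/41  [E, B, A are collinear ∩ FA ⟂ EB]
   → A = (55/41, 284/41)
3. D_x = 196/41  [D is the centroid of △BEA]
4. D_y = 899/123  [D is the centroid of △BEA]
   → D = (196/41, 899/123)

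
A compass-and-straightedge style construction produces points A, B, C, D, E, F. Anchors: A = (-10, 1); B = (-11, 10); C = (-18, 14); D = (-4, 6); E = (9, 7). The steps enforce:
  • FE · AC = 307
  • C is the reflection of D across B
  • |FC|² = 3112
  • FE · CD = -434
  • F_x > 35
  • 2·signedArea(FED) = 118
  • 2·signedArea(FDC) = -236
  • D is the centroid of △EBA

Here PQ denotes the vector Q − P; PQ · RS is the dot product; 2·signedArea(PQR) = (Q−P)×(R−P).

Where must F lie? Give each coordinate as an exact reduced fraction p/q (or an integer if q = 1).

1. F_x = 36  [2·signedArea(FDC) = -236 ∩ 2·signedArea(FED) = 118]
2. F_y = 0  [2·signedArea(FDC) = -236 ∩ 2·signedArea(FED) = 118]
   → F = (36, 0)

F = (36, 0)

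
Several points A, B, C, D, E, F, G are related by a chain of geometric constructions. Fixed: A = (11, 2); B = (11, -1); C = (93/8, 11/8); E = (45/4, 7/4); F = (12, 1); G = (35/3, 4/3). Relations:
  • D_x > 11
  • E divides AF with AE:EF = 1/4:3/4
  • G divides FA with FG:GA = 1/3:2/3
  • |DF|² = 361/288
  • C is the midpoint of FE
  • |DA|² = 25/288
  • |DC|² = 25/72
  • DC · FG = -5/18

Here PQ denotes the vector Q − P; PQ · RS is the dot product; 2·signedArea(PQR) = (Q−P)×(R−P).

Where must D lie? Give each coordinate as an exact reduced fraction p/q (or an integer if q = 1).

1. D_x = 269/24  [line 1/3·x + -1/3·y + -113/36 = 0 ∩ |DF|² = 361/288]
2. D_y = 43/24  [line 1/3·x + -1/3·y + -113/36 = 0 ∩ |DF|² = 361/288]
   → D = (269/24, 43/24)

D = (269/24, 43/24)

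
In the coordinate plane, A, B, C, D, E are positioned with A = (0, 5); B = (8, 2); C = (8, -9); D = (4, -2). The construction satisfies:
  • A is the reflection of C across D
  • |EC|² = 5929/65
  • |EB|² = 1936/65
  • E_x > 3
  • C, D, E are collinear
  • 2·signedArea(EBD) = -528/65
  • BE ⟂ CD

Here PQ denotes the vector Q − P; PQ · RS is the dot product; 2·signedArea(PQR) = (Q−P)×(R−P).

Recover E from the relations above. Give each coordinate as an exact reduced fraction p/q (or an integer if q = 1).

1. E_x = 212/65  [C, D, E are collinear ∩ BE ⟂ CD]
2. E_y = -46/65  [C, D, E are collinear ∩ BE ⟂ CD]
   → E = (212/65, -46/65)

E = (212/65, -46/65)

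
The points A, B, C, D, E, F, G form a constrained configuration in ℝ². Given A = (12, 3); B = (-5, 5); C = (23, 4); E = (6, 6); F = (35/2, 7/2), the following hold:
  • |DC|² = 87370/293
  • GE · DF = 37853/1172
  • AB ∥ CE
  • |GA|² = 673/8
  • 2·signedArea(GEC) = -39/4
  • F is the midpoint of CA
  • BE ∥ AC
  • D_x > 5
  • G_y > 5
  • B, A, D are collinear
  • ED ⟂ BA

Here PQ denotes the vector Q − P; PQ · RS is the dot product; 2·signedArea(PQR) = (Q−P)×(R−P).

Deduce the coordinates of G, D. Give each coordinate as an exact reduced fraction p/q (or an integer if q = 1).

1. G_x = 13/4  [line 2·x + 17·y + -417/4 = 0 ∩ |GA|² = 673/8]
2. G_y = 23/4  [line 2·x + 17·y + -417/4 = 0 ∩ |GA|² = 673/8]
   → G = (13/4, 23/4)
3. D_x = 1680/293  [B, A, D are collinear ∩ ED ⟂ BA]
4. D_y = 1095/293  [B, A, D are collinear ∩ ED ⟂ BA]
   → D = (1680/293, 1095/293)

D = (1680/293, 1095/293)
G = (13/4, 23/4)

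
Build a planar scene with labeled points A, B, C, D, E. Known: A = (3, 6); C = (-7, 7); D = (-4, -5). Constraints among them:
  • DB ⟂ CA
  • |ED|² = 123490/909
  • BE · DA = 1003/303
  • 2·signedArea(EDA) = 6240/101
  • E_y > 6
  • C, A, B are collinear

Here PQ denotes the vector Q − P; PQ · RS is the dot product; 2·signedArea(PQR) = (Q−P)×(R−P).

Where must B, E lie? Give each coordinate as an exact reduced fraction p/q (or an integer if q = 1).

B = (-287/101, 665/101)
E = (-691/303, 1978/303)

1. B_x = -287/101  [C, A, B are collinear ∩ DB ⟂ CA]
2. B_y = 665/101  [C, A, B are collinear ∩ DB ⟂ CA]
   → B = (-287/101, 665/101)
3. E_x = -691/303  [2·signedArea(EDA) = 6240/101 ∩ BE · DA = 1003/303]
4. E_y = 1978/303  [2·signedArea(EDA) = 6240/101 ∩ BE · DA = 1003/303]
   → E = (-691/303, 1978/303)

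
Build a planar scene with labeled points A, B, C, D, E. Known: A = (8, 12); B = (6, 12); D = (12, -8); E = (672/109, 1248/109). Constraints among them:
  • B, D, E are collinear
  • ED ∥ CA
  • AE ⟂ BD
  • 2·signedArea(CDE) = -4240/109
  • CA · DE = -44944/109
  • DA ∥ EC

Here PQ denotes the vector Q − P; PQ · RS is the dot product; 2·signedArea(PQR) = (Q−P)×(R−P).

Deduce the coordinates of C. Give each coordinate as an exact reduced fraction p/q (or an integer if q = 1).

C = (236/109, 3428/109)

1. C_x = 236/109  [ED ∥ CA ∩ DA ∥ EC]
2. C_y = 3428/109  [ED ∥ CA ∩ DA ∥ EC]
   → C = (236/109, 3428/109)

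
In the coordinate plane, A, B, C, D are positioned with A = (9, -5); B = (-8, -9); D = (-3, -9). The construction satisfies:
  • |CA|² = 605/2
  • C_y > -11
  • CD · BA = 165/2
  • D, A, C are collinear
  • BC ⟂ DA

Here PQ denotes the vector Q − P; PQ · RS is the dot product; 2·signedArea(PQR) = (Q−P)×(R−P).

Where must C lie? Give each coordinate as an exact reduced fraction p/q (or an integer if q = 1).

C = (-15/2, -21/2)

1. C_x = -15/2  [D, A, C are collinear ∩ BC ⟂ DA]
2. C_y = -21/2  [D, A, C are collinear ∩ BC ⟂ DA]
   → C = (-15/2, -21/2)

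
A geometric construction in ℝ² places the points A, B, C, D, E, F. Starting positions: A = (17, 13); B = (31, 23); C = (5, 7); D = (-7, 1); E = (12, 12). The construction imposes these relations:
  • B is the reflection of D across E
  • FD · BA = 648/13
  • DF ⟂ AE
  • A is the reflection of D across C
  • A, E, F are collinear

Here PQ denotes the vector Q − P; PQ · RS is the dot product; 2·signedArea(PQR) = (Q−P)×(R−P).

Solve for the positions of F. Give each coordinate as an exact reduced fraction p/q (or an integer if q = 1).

F = (-109/13, 103/13)

1. F_x = -109/13  [A, E, F are collinear ∩ DF ⟂ AE]
2. F_y = 103/13  [A, E, F are collinear ∩ DF ⟂ AE]
   → F = (-109/13, 103/13)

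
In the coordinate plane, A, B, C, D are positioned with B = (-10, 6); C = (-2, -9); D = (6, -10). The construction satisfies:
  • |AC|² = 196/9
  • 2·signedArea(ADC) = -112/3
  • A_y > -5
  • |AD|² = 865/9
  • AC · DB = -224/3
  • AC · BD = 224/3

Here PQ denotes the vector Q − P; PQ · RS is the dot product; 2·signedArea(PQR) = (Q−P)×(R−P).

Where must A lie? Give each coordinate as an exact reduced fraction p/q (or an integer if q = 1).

A = (-2, -13/3)

1. A_x = -2  [2·signedArea(ADC) = -112/3 ∩ AC · BD = 224/3]
2. A_y = -13/3  [2·signedArea(ADC) = -112/3 ∩ AC · BD = 224/3]
   → A = (-2, -13/3)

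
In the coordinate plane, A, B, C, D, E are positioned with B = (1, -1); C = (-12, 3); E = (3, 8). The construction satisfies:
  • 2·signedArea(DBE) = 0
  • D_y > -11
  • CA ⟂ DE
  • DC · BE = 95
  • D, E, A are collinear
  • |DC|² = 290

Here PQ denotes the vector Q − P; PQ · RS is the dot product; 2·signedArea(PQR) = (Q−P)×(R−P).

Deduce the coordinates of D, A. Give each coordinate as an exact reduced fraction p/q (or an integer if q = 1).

1. D_x = -1  [2·signedArea(DBE) = 0 ∩ DC · BE = 95]
2. D_y = -10  [2·signedArea(DBE) = 0 ∩ DC · BE = 95]
   → D = (-1, -10)
3. A_x = 21/17  [D, E, A are collinear ∩ CA ⟂ DE]
4. A_y = 1/17  [D, E, A are collinear ∩ CA ⟂ DE]
   → A = (21/17, 1/17)

A = (21/17, 1/17)
D = (-1, -10)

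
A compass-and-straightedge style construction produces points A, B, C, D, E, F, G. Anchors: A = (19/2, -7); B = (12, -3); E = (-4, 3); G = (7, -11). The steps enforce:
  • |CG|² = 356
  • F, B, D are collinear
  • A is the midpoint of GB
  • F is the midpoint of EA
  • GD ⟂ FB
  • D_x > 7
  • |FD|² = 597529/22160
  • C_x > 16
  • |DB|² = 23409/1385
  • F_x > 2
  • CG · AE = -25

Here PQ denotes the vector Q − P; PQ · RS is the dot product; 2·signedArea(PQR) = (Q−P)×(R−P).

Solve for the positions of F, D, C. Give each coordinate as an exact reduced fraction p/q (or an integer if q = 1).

C = (17, 5)
D = (10959/1385, -3543/1385)
F = (11/4, -2)

1. F_x = 11/4  [F is the midpoint of EA]
2. F_y = -2  [F is the midpoint of EA]
   → F = (11/4, -2)
3. D_x = 10959/1385  [F, B, D are collinear ∩ GD ⟂ FB]
4. D_y = -3543/1385  [F, B, D are collinear ∩ GD ⟂ FB]
   → D = (10959/1385, -3543/1385)
5. C_x = 17  [line 27/2·x + -10·y + -359/2 = 0 ∩ |CG|² = 356]
6. C_y = 5  [line 27/2·x + -10·y + -359/2 = 0 ∩ |CG|² = 356]
   → C = (17, 5)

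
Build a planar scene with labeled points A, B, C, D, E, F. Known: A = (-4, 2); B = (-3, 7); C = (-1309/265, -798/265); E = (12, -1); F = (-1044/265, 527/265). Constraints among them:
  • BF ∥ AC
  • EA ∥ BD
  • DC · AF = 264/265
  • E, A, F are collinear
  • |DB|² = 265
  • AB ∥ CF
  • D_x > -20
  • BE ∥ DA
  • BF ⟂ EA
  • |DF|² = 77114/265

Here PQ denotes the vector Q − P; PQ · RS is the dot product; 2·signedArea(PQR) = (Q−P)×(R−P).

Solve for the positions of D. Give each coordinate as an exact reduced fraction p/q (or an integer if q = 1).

D = (-19, 10)

1. D_x = -19  [BE ∥ DA ∩ EA ∥ BD]
2. D_y = 10  [BE ∥ DA ∩ EA ∥ BD]
   → D = (-19, 10)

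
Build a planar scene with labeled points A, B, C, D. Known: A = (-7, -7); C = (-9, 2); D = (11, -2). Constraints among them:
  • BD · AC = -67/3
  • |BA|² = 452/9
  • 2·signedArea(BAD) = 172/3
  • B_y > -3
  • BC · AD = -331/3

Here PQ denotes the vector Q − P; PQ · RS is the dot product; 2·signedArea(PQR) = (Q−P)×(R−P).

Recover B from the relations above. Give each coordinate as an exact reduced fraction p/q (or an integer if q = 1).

1. B_x = -5/3  [BD · AC = -67/3 ∩ BC · AD = -331/3]
2. B_y = -7/3  [BD · AC = -67/3 ∩ BC · AD = -331/3]
   → B = (-5/3, -7/3)

B = (-5/3, -7/3)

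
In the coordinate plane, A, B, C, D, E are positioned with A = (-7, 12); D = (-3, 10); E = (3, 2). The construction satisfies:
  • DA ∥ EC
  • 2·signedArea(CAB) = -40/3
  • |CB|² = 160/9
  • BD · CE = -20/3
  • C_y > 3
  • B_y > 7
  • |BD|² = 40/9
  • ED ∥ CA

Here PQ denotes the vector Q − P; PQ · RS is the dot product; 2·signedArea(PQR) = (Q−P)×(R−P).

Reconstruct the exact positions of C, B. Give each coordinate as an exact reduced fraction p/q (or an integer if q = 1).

B = (-7/3, 8)
C = (-1, 4)

1. C_x = -1  [ED ∥ CA ∩ DA ∥ EC]
2. C_y = 4  [ED ∥ CA ∩ DA ∥ EC]
   → C = (-1, 4)
3. B_x = -7/3  [BD · CE = -20/3 ∩ 2·signedArea(CAB) = -40/3]
4. B_y = 8  [BD · CE = -20/3 ∩ 2·signedArea(CAB) = -40/3]
   → B = (-7/3, 8)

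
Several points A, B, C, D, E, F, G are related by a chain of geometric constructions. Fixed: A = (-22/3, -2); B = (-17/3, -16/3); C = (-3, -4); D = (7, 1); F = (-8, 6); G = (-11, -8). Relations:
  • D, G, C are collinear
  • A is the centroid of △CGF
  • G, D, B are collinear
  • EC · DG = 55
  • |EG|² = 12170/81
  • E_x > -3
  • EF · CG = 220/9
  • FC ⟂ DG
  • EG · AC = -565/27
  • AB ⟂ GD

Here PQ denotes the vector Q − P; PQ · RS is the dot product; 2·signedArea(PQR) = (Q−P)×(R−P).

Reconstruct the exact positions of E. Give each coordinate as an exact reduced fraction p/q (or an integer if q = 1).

E = (-20/9, 5/9)

1. E_x = -20/9  [EC · DG = 55 ∩ EG · AC = -565/27]
2. E_y = 5/9  [EC · DG = 55 ∩ EG · AC = -565/27]
   → E = (-20/9, 5/9)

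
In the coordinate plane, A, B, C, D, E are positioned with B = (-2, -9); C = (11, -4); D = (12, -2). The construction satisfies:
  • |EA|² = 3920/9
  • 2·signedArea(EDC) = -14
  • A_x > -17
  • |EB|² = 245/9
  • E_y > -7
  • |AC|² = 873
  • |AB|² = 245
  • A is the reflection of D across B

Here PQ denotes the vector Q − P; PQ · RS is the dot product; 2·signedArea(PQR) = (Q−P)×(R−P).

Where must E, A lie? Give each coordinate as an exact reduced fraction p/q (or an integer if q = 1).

1. E_x = 8/3  [line 2·x + -1·y + -12 = 0 ∩ |EB|² = 245/9]
2. E_y = -20/3  [line 2·x + -1·y + -12 = 0 ∩ |EB|² = 245/9]
   → E = (8/3, -20/3)
3. A_x = -16  [A is the reflection of D across B]
4. A_y = -16  [A is the reflection of D across B]
   → A = (-16, -16)

A = (-16, -16)
E = (8/3, -20/3)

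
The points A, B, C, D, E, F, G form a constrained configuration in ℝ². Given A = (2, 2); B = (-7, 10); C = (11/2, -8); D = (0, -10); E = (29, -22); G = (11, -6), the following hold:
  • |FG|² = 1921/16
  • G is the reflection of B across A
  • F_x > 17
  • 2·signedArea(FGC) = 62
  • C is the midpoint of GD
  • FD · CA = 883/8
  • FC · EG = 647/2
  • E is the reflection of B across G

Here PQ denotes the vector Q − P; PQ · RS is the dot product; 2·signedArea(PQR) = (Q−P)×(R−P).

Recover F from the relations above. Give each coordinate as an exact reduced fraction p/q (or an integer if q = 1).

1. F_x = 69/4  [FD · CA = 883/8 ∩ 2·signedArea(FGC) = 62]
2. F_y = -15  [FD · CA = 883/8 ∩ 2·signedArea(FGC) = 62]
   → F = (69/4, -15)

F = (69/4, -15)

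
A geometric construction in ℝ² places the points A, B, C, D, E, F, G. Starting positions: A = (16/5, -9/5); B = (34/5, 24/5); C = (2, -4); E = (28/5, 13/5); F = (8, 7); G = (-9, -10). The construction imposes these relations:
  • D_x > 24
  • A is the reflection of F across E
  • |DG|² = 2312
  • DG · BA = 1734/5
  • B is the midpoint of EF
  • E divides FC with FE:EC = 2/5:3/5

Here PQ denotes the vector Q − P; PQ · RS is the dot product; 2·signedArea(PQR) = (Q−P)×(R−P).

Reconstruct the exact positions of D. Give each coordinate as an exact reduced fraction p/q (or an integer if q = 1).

D = (25, 24)

1. D_x = 25  [line 18/5·x + 33/5·y + -1242/5 = 0 ∩ |DG|² = 2312]
2. D_y = 24  [line 18/5·x + 33/5·y + -1242/5 = 0 ∩ |DG|² = 2312]
   → D = (25, 24)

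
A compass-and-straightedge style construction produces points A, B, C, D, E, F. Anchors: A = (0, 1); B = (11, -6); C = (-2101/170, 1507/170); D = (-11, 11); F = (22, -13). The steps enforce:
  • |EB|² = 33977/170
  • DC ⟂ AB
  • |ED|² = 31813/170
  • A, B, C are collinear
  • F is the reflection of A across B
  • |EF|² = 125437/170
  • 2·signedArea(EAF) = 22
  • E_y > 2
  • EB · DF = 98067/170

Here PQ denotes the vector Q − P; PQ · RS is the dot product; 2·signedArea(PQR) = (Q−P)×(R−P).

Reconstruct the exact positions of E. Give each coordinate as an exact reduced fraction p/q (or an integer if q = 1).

E = (-77/170, 389/170)

1. E_x = -77/170  [2·signedArea(EAF) = 22 ∩ EB · DF = 98067/170]
2. E_y = 389/170  [2·signedArea(EAF) = 22 ∩ EB · DF = 98067/170]
   → E = (-77/170, 389/170)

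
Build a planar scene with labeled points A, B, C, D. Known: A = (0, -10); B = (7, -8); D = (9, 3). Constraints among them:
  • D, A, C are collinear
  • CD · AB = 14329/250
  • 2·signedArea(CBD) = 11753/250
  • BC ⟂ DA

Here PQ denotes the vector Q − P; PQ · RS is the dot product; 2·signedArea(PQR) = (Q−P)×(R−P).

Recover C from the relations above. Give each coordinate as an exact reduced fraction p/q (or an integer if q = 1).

C = (801/250, -1343/250)

1. C_x = 801/250  [D, A, C are collinear ∩ BC ⟂ DA]
2. C_y = -1343/250  [D, A, C are collinear ∩ BC ⟂ DA]
   → C = (801/250, -1343/250)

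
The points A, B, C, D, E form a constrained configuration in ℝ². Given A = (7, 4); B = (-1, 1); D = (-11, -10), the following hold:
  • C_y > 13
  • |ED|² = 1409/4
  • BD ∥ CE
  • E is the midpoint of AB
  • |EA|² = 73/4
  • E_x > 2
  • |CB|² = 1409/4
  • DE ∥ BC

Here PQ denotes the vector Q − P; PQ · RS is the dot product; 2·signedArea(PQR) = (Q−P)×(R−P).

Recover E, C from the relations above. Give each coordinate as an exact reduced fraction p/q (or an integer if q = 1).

1. E_x = 3  [E is the midpoint of AB]
2. E_y = 5/2  [E is the midpoint of AB]
   → E = (3, 5/2)
3. C_x = 13  [BD ∥ CE ∩ DE ∥ BC]
4. C_y = 27/2  [BD ∥ CE ∩ DE ∥ BC]
   → C = (13, 27/2)

C = (13, 27/2)
E = (3, 5/2)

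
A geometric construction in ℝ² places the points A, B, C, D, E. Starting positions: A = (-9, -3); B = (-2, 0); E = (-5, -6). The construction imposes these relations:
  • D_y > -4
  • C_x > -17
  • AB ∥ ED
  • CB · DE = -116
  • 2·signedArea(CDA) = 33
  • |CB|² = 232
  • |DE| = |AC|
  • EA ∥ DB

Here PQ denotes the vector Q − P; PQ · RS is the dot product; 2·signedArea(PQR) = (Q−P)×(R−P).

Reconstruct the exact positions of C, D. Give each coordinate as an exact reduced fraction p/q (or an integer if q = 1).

C = (-16, -6)
D = (2, -3)

1. D_x = 2  [EA ∥ DB ∩ AB ∥ ED]
2. D_y = -3  [EA ∥ DB ∩ AB ∥ ED]
   → D = (2, -3)
3. C_x = -16  [2·signedArea(CDA) = 33 ∩ CB · DE = -116]
4. C_y = -6  [2·signedArea(CDA) = 33 ∩ CB · DE = -116]
   → C = (-16, -6)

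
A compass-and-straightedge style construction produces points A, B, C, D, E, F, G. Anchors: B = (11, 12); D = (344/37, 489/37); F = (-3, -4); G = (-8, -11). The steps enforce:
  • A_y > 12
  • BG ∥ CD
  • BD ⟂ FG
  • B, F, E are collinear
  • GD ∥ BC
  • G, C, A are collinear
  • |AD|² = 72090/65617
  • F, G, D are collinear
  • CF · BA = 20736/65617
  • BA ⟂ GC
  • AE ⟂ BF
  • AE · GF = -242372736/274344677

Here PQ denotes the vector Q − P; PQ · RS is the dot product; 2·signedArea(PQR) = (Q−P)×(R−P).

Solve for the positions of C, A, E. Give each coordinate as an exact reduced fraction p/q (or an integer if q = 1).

1. C_x = 1047/37  [BG ∥ CD ∩ GD ∥ BC]
2. C_y = 1340/37  [BG ∥ CD ∩ GD ∥ BC]
   → C = (1047/37, 1340/37)
3. A_x = 24693575/2427829  [G, C, A are collinear ∩ BA ⟂ GC]
4. A_y = 30681084/2427829  [G, C, A are collinear ∩ BA ⟂ GC]
   → A = (24693575/2427829, 30681084/2427829)
5. E_x = 3005816407/274344677  [B, F, E are collinear ∩ AE ⟂ BF]
6. E_y = 3278450364/274344677  [B, F, E are collinear ∩ AE ⟂ BF]
   → E = (3005816407/274344677, 3278450364/274344677)

A = (24693575/2427829, 30681084/2427829)
C = (1047/37, 1340/37)
E = (3005816407/274344677, 3278450364/274344677)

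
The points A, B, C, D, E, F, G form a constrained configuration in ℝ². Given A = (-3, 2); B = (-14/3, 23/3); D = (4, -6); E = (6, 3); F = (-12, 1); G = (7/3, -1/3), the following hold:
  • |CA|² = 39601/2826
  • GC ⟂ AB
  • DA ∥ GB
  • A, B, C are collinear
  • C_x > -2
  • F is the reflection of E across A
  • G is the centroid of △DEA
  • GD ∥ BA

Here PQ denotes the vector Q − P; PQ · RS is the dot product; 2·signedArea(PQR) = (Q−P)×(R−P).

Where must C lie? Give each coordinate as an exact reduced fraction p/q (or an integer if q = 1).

C = (-1831/942, -1499/942)

1. C_x = -1831/942  [A, B, C are collinear ∩ GC ⟂ AB]
2. C_y = -1499/942  [A, B, C are collinear ∩ GC ⟂ AB]
   → C = (-1831/942, -1499/942)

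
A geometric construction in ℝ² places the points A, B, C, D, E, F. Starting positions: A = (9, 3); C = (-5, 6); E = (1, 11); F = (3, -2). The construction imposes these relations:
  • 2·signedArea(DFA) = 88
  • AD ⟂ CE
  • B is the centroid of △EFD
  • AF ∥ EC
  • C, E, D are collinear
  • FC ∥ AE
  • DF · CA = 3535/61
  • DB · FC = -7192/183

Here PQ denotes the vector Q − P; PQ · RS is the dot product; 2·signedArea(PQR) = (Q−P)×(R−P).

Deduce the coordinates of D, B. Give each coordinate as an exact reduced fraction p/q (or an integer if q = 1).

1. D_x = 109/61  [C, E, D are collinear ∩ AD ⟂ CE]
2. D_y = 711/61  [C, E, D are collinear ∩ AD ⟂ CE]
   → D = (109/61, 711/61)
3. B_x = 353/183  [B is the centroid of △EFD]
4. B_y = 420/61  [B is the centroid of △EFD]
   → B = (353/183, 420/61)

B = (353/183, 420/61)
D = (109/61, 711/61)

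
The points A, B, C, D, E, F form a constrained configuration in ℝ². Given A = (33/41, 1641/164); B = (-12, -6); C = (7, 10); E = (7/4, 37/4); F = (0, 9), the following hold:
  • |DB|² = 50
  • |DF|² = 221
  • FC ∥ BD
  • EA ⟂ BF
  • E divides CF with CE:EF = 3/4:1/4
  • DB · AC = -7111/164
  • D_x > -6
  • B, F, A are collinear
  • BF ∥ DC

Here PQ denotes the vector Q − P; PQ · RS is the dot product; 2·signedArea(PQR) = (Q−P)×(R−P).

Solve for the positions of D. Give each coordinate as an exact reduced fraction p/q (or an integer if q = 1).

D = (-5, -5)

1. D_x = -5  [BF ∥ DC ∩ FC ∥ BD]
2. D_y = -5  [BF ∥ DC ∩ FC ∥ BD]
   → D = (-5, -5)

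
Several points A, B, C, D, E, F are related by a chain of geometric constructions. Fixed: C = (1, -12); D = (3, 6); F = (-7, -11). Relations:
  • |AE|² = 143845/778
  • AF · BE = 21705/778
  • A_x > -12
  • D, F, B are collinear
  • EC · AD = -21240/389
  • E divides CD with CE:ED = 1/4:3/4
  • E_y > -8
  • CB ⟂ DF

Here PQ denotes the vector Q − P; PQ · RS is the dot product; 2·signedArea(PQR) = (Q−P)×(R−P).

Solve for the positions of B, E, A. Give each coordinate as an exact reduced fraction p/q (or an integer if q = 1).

1. B_x = -2093/389  [D, F, B are collinear ∩ CB ⟂ DF]
2. B_y = -3208/389  [D, F, B are collinear ∩ CB ⟂ DF]
   → B = (-2093/389, -3208/389)
3. E_x = 3/2  [E divides CD with CE:ED = 1/4:3/4]
4. E_y = -15/2  [E divides CD with CE:ED = 1/4:3/4]
   → E = (3/2, -15/2)
5. A_x = -4575/389  [AF · BE = 21705/778 ∩ EC · AD = -21240/389]
6. A_y = -1748/389  [AF · BE = 21705/778 ∩ EC · AD = -21240/389]
   → A = (-4575/389, -1748/389)

A = (-4575/389, -1748/389)
B = (-2093/389, -3208/389)
E = (3/2, -15/2)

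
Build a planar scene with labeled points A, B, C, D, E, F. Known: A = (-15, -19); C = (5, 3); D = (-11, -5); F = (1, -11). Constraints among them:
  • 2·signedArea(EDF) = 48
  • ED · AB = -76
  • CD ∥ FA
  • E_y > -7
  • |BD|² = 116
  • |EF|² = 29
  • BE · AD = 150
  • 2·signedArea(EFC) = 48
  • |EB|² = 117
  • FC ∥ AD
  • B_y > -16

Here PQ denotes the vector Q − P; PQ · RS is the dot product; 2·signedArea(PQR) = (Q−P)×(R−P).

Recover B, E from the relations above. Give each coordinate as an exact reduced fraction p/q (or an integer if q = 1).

B = (-7, -15)
E = (-1, -6)

1. E_x = -1  [2·signedArea(EDF) = 48 ∩ 2·signedArea(EFC) = 48]
2. E_y = -6  [2·signedArea(EDF) = 48 ∩ 2·signedArea(EFC) = 48]
   → E = (-1, -6)
3. B_x = -7  [BE · AD = 150 ∩ ED · AB = -76]
4. B_y = -15  [BE · AD = 150 ∩ ED · AB = -76]
   → B = (-7, -15)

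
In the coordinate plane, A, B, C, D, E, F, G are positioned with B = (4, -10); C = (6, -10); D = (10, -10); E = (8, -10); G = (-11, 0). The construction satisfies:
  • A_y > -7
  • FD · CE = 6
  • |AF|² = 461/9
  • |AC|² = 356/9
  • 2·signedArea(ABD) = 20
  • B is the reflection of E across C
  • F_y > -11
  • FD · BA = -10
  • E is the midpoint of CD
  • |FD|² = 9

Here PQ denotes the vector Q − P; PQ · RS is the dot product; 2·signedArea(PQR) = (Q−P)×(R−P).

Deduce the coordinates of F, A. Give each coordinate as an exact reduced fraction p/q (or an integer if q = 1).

A = (2/3, -20/3)
F = (7, -10)

1. F_x = 7  [FD · CE = 6]
2. F_y = -10  [|FD|² = 9]
   → F = (7, -10)
3. A_x = 2/3  [2·signedArea(ABD) = 20 ∩ FD · BA = -10]
4. A_y = -20/3  [2·signedArea(ABD) = 20 ∩ FD · BA = -10]
   → A = (2/3, -20/3)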